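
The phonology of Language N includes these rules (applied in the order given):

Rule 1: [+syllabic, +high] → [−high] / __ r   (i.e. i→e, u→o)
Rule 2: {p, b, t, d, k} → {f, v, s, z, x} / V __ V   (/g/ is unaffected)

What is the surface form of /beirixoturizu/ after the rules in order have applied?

beerixosorizu

Rule 1 (pre-rhotic lowering): /i/ is a high vowel immediately before /r/, so it lowers to [e]. /u/ is a high vowel immediately before /r/, so it lowers to [o]. /beirixoturizu/ → beerixotorizu.
Rule 2 (intervocalic spirantization): /t/ is a stop between vowels /o/ and /o/, so it spirantizes to the fricative [s]. /beerixotorizu/ → beerixosorizu.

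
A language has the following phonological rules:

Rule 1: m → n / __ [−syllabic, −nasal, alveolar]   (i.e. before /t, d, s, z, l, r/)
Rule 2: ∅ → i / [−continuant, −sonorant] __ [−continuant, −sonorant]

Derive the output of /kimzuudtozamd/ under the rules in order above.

kinzuuditozand

Rule 1 (nasal place assimilation): /m/ precedes the alveolar consonant /z/, so it assimilates in place to [n]. /m/ precedes the alveolar consonant /d/, so it assimilates in place to [n]. /kimzuudtozamd/ → kinzuudtozand.
Rule 2 (stop-cluster i-epenthesis): /d/ and /t/ form a stop–stop cluster, so [i] is inserted between them. /kinzuudtozand/ → kinzuuditozand.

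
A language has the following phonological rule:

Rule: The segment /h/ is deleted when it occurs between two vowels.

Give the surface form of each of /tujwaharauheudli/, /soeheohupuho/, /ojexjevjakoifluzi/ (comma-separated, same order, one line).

/tujwaharauheudli/: /h/ occurs between vowels /a/ and /a/, so it deletes. /h/ occurs between vowels /u/ and /e/, so it deletes. → [tujwaaraueudli].
/soeheohupuho/: /h/ occurs between vowels /e/ and /e/, so it deletes. /h/ occurs between vowels /o/ and /u/, so it deletes. /h/ occurs between vowels /u/ and /o/, so it deletes. → [soeeoupuo].
/ojexjevjakoifluzi/: the rule's environment is not met; surfaces unchanged as [ojexjevjakoifluzi].

tujwaaraueudli, soeeoupuo, ojexjevjakoifluzi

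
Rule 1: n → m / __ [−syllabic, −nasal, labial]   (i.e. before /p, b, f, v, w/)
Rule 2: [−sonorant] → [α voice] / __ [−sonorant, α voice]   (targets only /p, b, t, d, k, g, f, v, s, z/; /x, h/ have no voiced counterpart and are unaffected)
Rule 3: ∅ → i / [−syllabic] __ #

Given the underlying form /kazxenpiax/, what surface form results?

kasxempiaxi

Rule 1 (nasal place assimilation): /n/ precedes the labial consonant /p/, so it assimilates in place to [m]. /kazxenpiax/ → kazxempiax.
Rule 2 (regressive voicing assimilation): /z/ precedes the voiceless obstruent /x/, so it devoices to [s] by assimilation. /kazxempiax/ → kasxempiax.
Rule 3 (final i-epenthesis): the form ends in the consonant /x/, so [i] is inserted word-finally. /kasxempiax/ → kasxempiaxi.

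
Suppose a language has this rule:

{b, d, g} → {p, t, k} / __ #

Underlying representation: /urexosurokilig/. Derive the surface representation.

/g/ is a voiced stop in word-final position, so it devoices to [k].
Surface form: [urexosurokilik].

urexosurokilik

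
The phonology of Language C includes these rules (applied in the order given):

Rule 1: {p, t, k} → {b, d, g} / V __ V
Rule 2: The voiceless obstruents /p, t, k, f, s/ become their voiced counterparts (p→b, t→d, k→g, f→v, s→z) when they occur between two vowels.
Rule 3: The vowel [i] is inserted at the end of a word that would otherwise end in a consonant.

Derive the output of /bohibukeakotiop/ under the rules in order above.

Rule 1 (intervocalic voicing): /k/ is a voiceless stop between vowels /u/ and /e/, so it voices to [g]. /k/ is a voiceless stop between vowels /a/ and /o/, so it voices to [g]. /t/ is a voiceless stop between vowels /o/ and /i/, so it voices to [d]. /bohibukeakotiop/ → bohibugeagodiop.
Rule 2 (intervocalic voicing): no segment meets the environment; /bohibugeagodiop/ is unchanged.
Rule 3 (final i-epenthesis): the form ends in the consonant /p/, so [i] is inserted word-finally. /bohibugeagodiop/ → bohibugeagodiopi.

bohibugeagodiopi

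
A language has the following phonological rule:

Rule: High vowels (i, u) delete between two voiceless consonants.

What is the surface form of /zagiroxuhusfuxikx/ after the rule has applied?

/u/ is a high vowel flanked by voiceless consonants /x/ and /h/, so it deletes.
/u/ is a high vowel flanked by voiceless consonants /h/ and /s/, so it deletes.
/u/ is a high vowel flanked by voiceless consonants /f/ and /x/, so it deletes.
/i/ is a high vowel flanked by voiceless consonants /x/ and /k/, so it deletes.
Surface form: [zagiroxhsfxkx].

zagiroxhsfxkx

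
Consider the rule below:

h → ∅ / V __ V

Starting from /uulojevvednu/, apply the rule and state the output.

uulojevvednu

No segment of /uulojevvednu/ meets the structural description of the rule, so the form surfaces unchanged.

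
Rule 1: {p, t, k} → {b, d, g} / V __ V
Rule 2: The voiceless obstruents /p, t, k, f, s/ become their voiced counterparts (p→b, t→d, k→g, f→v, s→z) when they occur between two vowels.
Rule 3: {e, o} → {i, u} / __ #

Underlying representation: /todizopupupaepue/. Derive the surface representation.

todizobububaebui

Rule 1 (intervocalic voicing): /p/ is a voiceless stop between vowels /o/ and /u/, so it voices to [b]. /p/ is a voiceless stop between vowels /u/ and /u/, so it voices to [b]. /p/ is a voiceless stop between vowels /u/ and /a/, so it voices to [b]. /p/ is a voiceless stop between vowels /e/ and /u/, so it voices to [b]. /todizopupupaepue/ → todizobububaebue.
Rule 2 (intervocalic voicing): no segment meets the environment; /todizobububaebue/ is unchanged.
Rule 3 (final vowel raising): /e/ is a mid vowel in word-final position, so it raises to [i]. /todizobububaebue/ → todizobububaebui.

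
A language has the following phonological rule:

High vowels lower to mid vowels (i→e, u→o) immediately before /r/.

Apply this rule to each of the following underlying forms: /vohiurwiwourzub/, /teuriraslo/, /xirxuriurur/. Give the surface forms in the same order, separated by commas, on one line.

/vohiurwiwourzub/: /u/ is a high vowel immediately before /r/, so it lowers to [o]. /u/ is a high vowel immediately before /r/, so it lowers to [o]. → [vohiorwiwoorzub].
/teuriraslo/: /u/ is a high vowel immediately before /r/, so it lowers to [o]. /i/ is a high vowel immediately before /r/, so it lowers to [e]. → [teoreraslo].
/xirxuriurur/: /i/ is a high vowel immediately before /r/, so it lowers to [e]. /u/ is a high vowel immediately before /r/, so it lowers to [o]. /u/ is a high vowel immediately before /r/, so it lowers to [o]. /u/ is a high vowel immediately before /r/, so it lowers to [o]. → [xerxorioror].

vohiorwiwoorzub, teoreraslo, xerxorioror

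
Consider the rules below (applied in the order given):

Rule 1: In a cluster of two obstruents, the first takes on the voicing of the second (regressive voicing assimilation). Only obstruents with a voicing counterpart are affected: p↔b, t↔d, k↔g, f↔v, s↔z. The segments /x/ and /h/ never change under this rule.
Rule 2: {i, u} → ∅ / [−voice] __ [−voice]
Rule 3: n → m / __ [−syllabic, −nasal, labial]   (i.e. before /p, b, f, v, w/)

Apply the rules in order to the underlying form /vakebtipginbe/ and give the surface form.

vakeptibgimbe

Rule 1 (regressive voicing assimilation): /b/ precedes the voiceless obstruent /t/, so it devoices to [p] by assimilation. /p/ precedes the voiced obstruent /g/, so it voices to [b] by assimilation. /vakebtipginbe/ → vakeptibginbe.
Rule 2 (high vowel syncope): no segment meets the environment; /vakeptibginbe/ is unchanged.
Rule 3 (nasal place assimilation): /n/ precedes the labial consonant /b/, so it assimilates in place to [m]. /vakeptibginbe/ → vakeptibgimbe.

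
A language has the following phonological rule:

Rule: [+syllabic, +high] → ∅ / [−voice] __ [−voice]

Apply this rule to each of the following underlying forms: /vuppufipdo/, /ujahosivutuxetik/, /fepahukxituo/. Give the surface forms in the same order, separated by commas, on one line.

/vuppufipdo/: /u/ is a high vowel flanked by voiceless consonants /p/ and /f/, so it deletes. /i/ is a high vowel flanked by voiceless consonants /f/ and /p/, so it deletes. → [vuppfpdo].
/ujahosivutuxetik/: /u/ is a high vowel flanked by voiceless consonants /t/ and /x/, so it deletes. /i/ is a high vowel flanked by voiceless consonants /t/ and /k/, so it deletes. → [ujahosivutxetk].
/fepahukxituo/: /u/ is a high vowel flanked by voiceless consonants /h/ and /k/, so it deletes. /i/ is a high vowel flanked by voiceless consonants /x/ and /t/, so it deletes. → [fepahkxtuo].

vuppfpdo, ujahosivutxetk, fepahkxtuo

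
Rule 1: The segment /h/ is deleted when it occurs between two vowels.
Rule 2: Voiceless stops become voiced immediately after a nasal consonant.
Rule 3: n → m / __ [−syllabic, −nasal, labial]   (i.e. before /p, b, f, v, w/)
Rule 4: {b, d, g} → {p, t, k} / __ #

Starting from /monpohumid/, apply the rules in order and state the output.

Rule 1 (intervocalic h-deletion): /h/ occurs between vowels /o/ and /u/, so it deletes. /monpohumid/ → monpoumid.
Rule 2 (post-nasal voicing): /p/ is a voiceless stop immediately after the nasal /n/, so it voices to [b]. /monpoumid/ → monboumid.
Rule 3 (nasal place assimilation): /n/ precedes the labial consonant /b/, so it assimilates in place to [m]. /monboumid/ → momboumid.
Rule 4 (final devoicing): /d/ is a voiced stop in word-final position, so it devoices to [t]. /momboumid/ → momboumit.

momboumit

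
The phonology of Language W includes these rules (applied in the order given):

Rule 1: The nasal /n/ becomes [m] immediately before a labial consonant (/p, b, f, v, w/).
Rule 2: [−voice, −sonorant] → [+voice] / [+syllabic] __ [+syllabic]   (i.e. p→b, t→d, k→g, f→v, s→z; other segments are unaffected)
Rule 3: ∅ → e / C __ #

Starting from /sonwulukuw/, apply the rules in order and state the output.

Rule 1 (nasal place assimilation): /n/ precedes the labial consonant /w/, so it assimilates in place to [m]. /sonwulukuw/ → somwulukuw.
Rule 2 (intervocalic voicing): /k/ is a voiceless obstruent between vowels /u/ and /u/, so it voices to [g]. /somwulukuw/ → somwuluguw.
Rule 3 (final e-epenthesis): the form ends in the consonant /w/, so [e] is inserted word-finally. /somwuluguw/ → somwuluguwe.

somwuluguwe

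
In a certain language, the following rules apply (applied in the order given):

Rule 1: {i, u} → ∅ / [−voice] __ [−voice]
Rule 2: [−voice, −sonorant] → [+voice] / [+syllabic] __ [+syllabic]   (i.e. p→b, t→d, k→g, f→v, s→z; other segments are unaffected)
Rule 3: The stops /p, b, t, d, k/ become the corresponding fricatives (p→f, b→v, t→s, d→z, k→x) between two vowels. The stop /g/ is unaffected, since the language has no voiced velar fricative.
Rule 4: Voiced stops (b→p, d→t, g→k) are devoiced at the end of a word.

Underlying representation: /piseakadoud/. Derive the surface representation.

pseagazout

Rule 1 (high vowel syncope): /i/ is a high vowel flanked by voiceless consonants /p/ and /s/, so it deletes. /piseakadoud/ → pseakadoud.
Rule 2 (intervocalic voicing): /k/ is a voiceless obstruent between vowels /a/ and /a/, so it voices to [g]. /pseakadoud/ → pseagadoud.
Rule 3 (intervocalic spirantization): /d/ is a stop between vowels /a/ and /o/, so it spirantizes to the fricative [z]. /pseagadoud/ → pseagazoud.
Rule 4 (final devoicing): /d/ is a voiced stop in word-final position, so it devoices to [t]. /pseagazoud/ → pseagazout.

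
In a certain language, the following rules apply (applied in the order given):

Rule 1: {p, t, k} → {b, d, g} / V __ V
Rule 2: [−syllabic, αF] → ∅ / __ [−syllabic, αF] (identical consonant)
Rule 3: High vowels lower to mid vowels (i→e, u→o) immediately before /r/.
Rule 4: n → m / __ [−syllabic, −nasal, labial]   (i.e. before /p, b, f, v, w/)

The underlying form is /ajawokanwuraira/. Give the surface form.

Rule 1 (intervocalic voicing): /k/ is a voiceless stop between vowels /o/ and /a/, so it voices to [g]. /ajawokanwuraira/ → ajawoganwuraira.
Rule 2 (degemination): no segment meets the environment; /ajawoganwuraira/ is unchanged.
Rule 3 (pre-rhotic lowering): /u/ is a high vowel immediately before /r/, so it lowers to [o]. /i/ is a high vowel immediately before /r/, so it lowers to [e]. /ajawoganwuraira/ → ajawoganworaera.
Rule 4 (nasal place assimilation): /n/ precedes the labial consonant /w/, so it assimilates in place to [m]. /ajawoganworaera/ → ajawogamworaera.

ajawogamworaera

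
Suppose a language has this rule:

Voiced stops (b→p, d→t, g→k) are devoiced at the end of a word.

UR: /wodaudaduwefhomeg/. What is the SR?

wodaudaduwefhomek

Scanning /wodaudaduwefhomeg/: /d/ at position 3 is not in the conditioning environment; /d/ at position 6 is not in the conditioning environment; /d/ at position 8 is not in the conditioning environment; /g/ is a voiced stop in word-final position, so it devoices to [k].
Result: [wodaudaduwefhomek].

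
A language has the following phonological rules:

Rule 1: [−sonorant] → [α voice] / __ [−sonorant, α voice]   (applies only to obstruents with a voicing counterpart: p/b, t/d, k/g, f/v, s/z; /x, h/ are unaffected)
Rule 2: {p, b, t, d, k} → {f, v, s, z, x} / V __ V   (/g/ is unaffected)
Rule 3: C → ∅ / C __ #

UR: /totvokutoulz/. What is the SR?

todvoxusoul

Rule 1 (regressive voicing assimilation): /t/ precedes the voiced obstruent /v/, so it voices to [d] by assimilation. /totvokutoulz/ → todvokutoulz.
Rule 2 (intervocalic spirantization): /k/ is a stop between vowels /o/ and /u/, so it spirantizes to the fricative [x]. /t/ is a stop between vowels /u/ and /o/, so it spirantizes to the fricative [s]. /todvokutoulz/ → todvoxusoulz.
Rule 3 (final cluster simplification): /z/ is the second consonant of a word-final cluster /lz/, so it deletes. /todvoxusoulz/ → todvoxusoul.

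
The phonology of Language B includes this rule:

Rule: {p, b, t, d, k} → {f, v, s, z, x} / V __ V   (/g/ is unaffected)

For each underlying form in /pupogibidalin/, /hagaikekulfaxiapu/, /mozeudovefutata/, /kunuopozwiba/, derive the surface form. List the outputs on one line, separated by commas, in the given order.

/pupogibidalin/: /p/ is a stop between vowels /u/ and /o/, so it spirantizes to the fricative [f]. /b/ is a stop between vowels /i/ and /i/, so it spirantizes to the fricative [v]. /d/ is a stop between vowels /i/ and /a/, so it spirantizes to the fricative [z]. → [pufogivizalin].
/hagaikekulfaxiapu/: /k/ is a stop between vowels /i/ and /e/, so it spirantizes to the fricative [x]. /k/ is a stop between vowels /e/ and /u/, so it spirantizes to the fricative [x]. /p/ is a stop between vowels /a/ and /u/, so it spirantizes to the fricative [f]. → [hagaixexulfaxiafu].
/mozeudovefutata/: /d/ is a stop between vowels /u/ and /o/, so it spirantizes to the fricative [z]. /t/ is a stop between vowels /u/ and /a/, so it spirantizes to the fricative [s]. /t/ is a stop between vowels /a/ and /a/, so it spirantizes to the fricative [s]. → [mozeuzovefusasa].
/kunuopozwiba/: /p/ is a stop between vowels /o/ and /o/, so it spirantizes to the fricative [f]. /b/ is a stop between vowels /i/ and /a/, so it spirantizes to the fricative [v]. → [kunuofozwiva].

pufogivizalin, hagaixexulfaxiafu, mozeuzovefusasa, kunuofozwiva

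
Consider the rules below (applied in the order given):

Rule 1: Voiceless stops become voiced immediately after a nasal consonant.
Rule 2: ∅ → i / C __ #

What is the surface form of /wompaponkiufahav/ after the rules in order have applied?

Rule 1 (post-nasal voicing): /p/ is a voiceless stop immediately after the nasal /m/, so it voices to [b]. /k/ is a voiceless stop immediately after the nasal /n/, so it voices to [g]. /wompaponkiufahav/ → wombapongiufahav.
Rule 2 (final i-epenthesis): the form ends in the consonant /v/, so [i] is inserted word-finally. /wombapongiufahav/ → wombapongiufahavi.

wombapongiufahavi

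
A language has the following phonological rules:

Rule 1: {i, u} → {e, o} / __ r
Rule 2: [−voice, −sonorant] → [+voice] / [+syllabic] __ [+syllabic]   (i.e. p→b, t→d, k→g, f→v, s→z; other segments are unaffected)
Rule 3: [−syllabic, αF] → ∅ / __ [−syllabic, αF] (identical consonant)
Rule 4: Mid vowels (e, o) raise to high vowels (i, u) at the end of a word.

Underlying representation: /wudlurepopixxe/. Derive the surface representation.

Rule 1 (pre-rhotic lowering): /u/ is a high vowel immediately before /r/, so it lowers to [o]. /wudlurepopixxe/ → wudlorepopixxe.
Rule 2 (intervocalic voicing): /p/ is a voiceless obstruent between vowels /e/ and /o/, so it voices to [b]. /p/ is a voiceless obstruent between vowels /o/ and /i/, so it voices to [b]. /wudlorepopixxe/ → wudlorebobixxe.
Rule 3 (degemination): /xx/ is a geminate; the first /x/ deletes. /wudlorebobixxe/ → wudlorebobixe.
Rule 4 (final vowel raising): /e/ is a mid vowel in word-final position, so it raises to [i]. /wudlorebobixe/ → wudlorebobixi.

wudlorebobixi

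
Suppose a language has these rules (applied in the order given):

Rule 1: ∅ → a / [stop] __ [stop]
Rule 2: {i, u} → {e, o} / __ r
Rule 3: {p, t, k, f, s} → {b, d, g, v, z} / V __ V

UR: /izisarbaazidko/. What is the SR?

izizarbaazidago

Rule 1 (stop-cluster a-epenthesis): /d/ and /k/ form a stop–stop cluster, so [a] is inserted between them. /izisarbaazidko/ → izisarbaazidako.
Rule 2 (pre-rhotic lowering): no segment meets the environment; /izisarbaazidako/ is unchanged.
Rule 3 (intervocalic voicing): /s/ is a voiceless obstruent between vowels /i/ and /a/, so it voices to [z]. /k/ is a voiceless obstruent between vowels /a/ and /o/, so it voices to [g]. /izisarbaazidako/ → izizarbaazidago.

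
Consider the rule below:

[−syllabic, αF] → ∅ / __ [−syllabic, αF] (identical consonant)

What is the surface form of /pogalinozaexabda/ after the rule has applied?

No segment of /pogalinozaexabda/ meets the structural description of the rule, so the form surfaces unchanged.

pogalinozaexabda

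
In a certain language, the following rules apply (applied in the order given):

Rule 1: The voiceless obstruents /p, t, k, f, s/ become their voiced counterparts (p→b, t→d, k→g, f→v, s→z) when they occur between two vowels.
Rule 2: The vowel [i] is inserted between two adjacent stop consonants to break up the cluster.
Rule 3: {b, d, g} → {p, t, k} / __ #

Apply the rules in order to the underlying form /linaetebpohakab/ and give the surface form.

Rule 1 (intervocalic voicing): /t/ is a voiceless obstruent between vowels /e/ and /e/, so it voices to [d]. /k/ is a voiceless obstruent between vowels /a/ and /a/, so it voices to [g]. /linaetebpohakab/ → linaedebpohagab.
Rule 2 (stop-cluster i-epenthesis): /b/ and /p/ form a stop–stop cluster, so [i] is inserted between them. /linaedebpohagab/ → linaedebipohagab.
Rule 3 (final devoicing): /b/ is a voiced stop in word-final position, so it devoices to [p]. /linaedebipohagab/ → linaedebipohagap.

linaedebipohagap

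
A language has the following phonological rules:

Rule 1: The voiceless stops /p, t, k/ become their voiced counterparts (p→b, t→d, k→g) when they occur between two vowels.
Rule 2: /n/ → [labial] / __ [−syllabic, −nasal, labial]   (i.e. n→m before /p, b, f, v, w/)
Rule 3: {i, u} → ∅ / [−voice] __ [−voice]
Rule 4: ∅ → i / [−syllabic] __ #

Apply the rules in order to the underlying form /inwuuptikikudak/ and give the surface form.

imwuuptigigudaki

Rule 1 (intervocalic voicing): /k/ is a voiceless stop between vowels /i/ and /i/, so it voices to [g]. /k/ is a voiceless stop between vowels /i/ and /u/, so it voices to [g]. /inwuuptikikudak/ → inwuuptigigudak.
Rule 2 (nasal place assimilation): /n/ precedes the labial consonant /w/, so it assimilates in place to [m]. /inwuuptigigudak/ → imwuuptigigudak.
Rule 3 (high vowel syncope): no segment meets the environment; /imwuuptigigudak/ is unchanged.
Rule 4 (final i-epenthesis): the form ends in the consonant /k/, so [i] is inserted word-finally. /imwuuptigigudak/ → imwuuptigigudaki.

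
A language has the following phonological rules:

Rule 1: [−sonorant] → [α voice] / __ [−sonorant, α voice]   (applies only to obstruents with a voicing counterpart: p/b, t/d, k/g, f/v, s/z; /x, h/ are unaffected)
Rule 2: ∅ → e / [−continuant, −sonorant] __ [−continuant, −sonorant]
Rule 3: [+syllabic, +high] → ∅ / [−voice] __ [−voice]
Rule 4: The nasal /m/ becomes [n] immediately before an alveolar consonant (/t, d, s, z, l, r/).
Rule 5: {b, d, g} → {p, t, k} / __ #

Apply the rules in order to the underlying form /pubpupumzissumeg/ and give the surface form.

ppeppunzissumek

Rule 1 (regressive voicing assimilation): /b/ precedes the voiceless obstruent /p/, so it devoices to [p] by assimilation. /pubpupumzissumeg/ → puppupumzissumeg.
Rule 2 (stop-cluster e-epenthesis): /p/ and /p/ form a stop–stop cluster, so [e] is inserted between them. /puppupumzissumeg/ → pupepupumzissumeg.
Rule 3 (high vowel syncope): /u/ is a high vowel flanked by voiceless consonants /p/ and /p/, so it deletes. /u/ is a high vowel flanked by voiceless consonants /p/ and /p/, so it deletes. /pupepupumzissumeg/ → ppeppumzissumeg.
Rule 4 (nasal place assimilation): /m/ precedes the alveolar consonant /z/, so it assimilates in place to [n]. /ppeppumzissumeg/ → ppeppunzissumeg.
Rule 5 (final devoicing): /g/ is a voiced stop in word-final position, so it devoices to [k]. /ppeppunzissumeg/ → ppeppunzissumek.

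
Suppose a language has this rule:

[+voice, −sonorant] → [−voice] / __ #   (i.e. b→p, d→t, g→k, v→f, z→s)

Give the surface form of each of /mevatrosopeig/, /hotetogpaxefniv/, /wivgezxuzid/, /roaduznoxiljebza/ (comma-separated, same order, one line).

/mevatrosopeig/: /g/ is a voiced obstruent in word-final position, so it devoices to [k]. → [mevatrosopeik].
/hotetogpaxefniv/: /v/ is a voiced obstruent in word-final position, so it devoices to [f]. → [hotetogpaxefnif].
/wivgezxuzid/: /d/ is a voiced obstruent in word-final position, so it devoices to [t]. → [wivgezxuzit].
/roaduznoxiljebza/: the rule's environment is not met; surfaces unchanged as [roaduznoxiljebza].

mevatrosopeik, hotetogpaxefnif, wivgezxuzit, roaduznoxiljebza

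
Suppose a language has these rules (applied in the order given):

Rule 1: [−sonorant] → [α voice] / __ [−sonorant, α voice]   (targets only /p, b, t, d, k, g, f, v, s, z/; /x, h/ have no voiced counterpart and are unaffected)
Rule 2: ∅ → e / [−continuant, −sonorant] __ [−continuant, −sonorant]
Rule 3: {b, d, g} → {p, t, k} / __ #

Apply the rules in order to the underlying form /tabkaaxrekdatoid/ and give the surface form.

tapekaaxregedatoit

Rule 1 (regressive voicing assimilation): /b/ precedes the voiceless obstruent /k/, so it devoices to [p] by assimilation. /k/ precedes the voiced obstruent /d/, so it voices to [g] by assimilation. /tabkaaxrekdatoid/ → tapkaaxregdatoid.
Rule 2 (stop-cluster e-epenthesis): /p/ and /k/ form a stop–stop cluster, so [e] is inserted between them. /g/ and /d/ form a stop–stop cluster, so [e] is inserted between them. /tapkaaxregdatoid/ → tapekaaxregedatoid.
Rule 3 (final devoicing): /d/ is a voiced stop in word-final position, so it devoices to [t]. /tapekaaxregedatoid/ → tapekaaxregedatoit.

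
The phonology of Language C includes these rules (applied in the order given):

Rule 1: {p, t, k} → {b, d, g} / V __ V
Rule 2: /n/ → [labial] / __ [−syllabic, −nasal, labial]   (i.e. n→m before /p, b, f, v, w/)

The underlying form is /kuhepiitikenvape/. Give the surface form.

Rule 1 (intervocalic voicing): /p/ is a voiceless stop between vowels /e/ and /i/, so it voices to [b]. /t/ is a voiceless stop between vowels /i/ and /i/, so it voices to [d]. /k/ is a voiceless stop between vowels /i/ and /e/, so it voices to [g]. /p/ is a voiceless stop between vowels /a/ and /e/, so it voices to [b]. /kuhepiitikenvape/ → kuhebiidigenvabe.
Rule 2 (nasal place assimilation): /n/ precedes the labial consonant /v/, so it assimilates in place to [m]. /kuhebiidigenvabe/ → kuhebiidigemvabe.

kuhebiidigemvabe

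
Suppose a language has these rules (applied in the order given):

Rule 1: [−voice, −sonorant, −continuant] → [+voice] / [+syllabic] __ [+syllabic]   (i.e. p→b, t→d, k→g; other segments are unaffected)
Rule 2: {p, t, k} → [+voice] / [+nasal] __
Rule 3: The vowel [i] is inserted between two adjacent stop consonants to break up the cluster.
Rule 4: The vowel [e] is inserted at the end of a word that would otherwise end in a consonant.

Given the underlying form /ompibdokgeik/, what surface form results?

ombibidokigeike

Rule 1 (intervocalic voicing): no segment meets the environment; /ompibdokgeik/ is unchanged.
Rule 2 (post-nasal voicing): /p/ is a voiceless stop immediately after the nasal /m/, so it voices to [b]. /ompibdokgeik/ → ombibdokgeik.
Rule 3 (stop-cluster i-epenthesis): /b/ and /d/ form a stop–stop cluster, so [i] is inserted between them. /k/ and /g/ form a stop–stop cluster, so [i] is inserted between them. /ombibdokgeik/ → ombibidokigeik.
Rule 4 (final e-epenthesis): the form ends in the consonant /k/, so [e] is inserted word-finally. /ombibidokigeik/ → ombibidokigeike.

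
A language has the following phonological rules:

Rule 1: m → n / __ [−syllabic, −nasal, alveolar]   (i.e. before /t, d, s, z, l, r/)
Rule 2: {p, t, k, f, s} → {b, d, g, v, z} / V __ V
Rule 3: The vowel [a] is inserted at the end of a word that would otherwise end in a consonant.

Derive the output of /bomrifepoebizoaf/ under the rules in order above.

Rule 1 (nasal place assimilation): /m/ precedes the alveolar consonant /r/, so it assimilates in place to [n]. /bomrifepoebizoaf/ → bonrifepoebizoaf.
Rule 2 (intervocalic voicing): /f/ is a voiceless obstruent between vowels /i/ and /e/, so it voices to [v]. /p/ is a voiceless obstruent between vowels /e/ and /o/, so it voices to [b]. /bonrifepoebizoaf/ → bonriveboebizoaf.
Rule 3 (final a-epenthesis): the form ends in the consonant /f/, so [a] is inserted word-finally. /bonriveboebizoaf/ → bonriveboebizoafa.

bonriveboebizoafa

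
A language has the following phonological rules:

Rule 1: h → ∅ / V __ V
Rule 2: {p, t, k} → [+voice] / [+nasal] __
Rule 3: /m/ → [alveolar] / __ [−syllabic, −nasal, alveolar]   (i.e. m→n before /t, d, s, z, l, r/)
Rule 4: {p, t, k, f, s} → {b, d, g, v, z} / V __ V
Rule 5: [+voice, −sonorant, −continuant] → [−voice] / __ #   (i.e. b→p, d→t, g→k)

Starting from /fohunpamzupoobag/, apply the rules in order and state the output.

Rule 1 (intervocalic h-deletion): /h/ occurs between vowels /o/ and /u/, so it deletes. /fohunpamzupoobag/ → founpamzupoobag.
Rule 2 (post-nasal voicing): /p/ is a voiceless stop immediately after the nasal /n/, so it voices to [b]. /founpamzupoobag/ → founbamzupoobag.
Rule 3 (nasal place assimilation): /m/ precedes the alveolar consonant /z/, so it assimilates in place to [n]. /founbamzupoobag/ → founbanzupoobag.
Rule 4 (intervocalic voicing): /p/ is a voiceless obstruent between vowels /u/ and /o/, so it voices to [b]. /founbanzupoobag/ → founbanzuboobag.
Rule 5 (final devoicing): /g/ is a voiced stop in word-final position, so it devoices to [k]. /founbanzuboobag/ → founbanzuboobak.

founbanzuboobak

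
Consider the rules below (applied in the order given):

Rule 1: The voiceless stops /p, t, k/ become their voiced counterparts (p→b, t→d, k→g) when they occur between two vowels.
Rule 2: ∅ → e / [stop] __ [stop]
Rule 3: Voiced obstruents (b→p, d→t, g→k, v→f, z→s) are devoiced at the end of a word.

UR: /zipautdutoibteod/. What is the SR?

Rule 1 (intervocalic voicing): /p/ is a voiceless stop between vowels /i/ and /a/, so it voices to [b]. /t/ is a voiceless stop between vowels /u/ and /o/, so it voices to [d]. /zipautdutoibteod/ → zibautdudoibteod.
Rule 2 (stop-cluster e-epenthesis): /t/ and /d/ form a stop–stop cluster, so [e] is inserted between them. /b/ and /t/ form a stop–stop cluster, so [e] is inserted between them. /zibautdudoibteod/ → zibautedudoibeteod.
Rule 3 (final devoicing): /d/ is a voiced obstruent in word-final position, so it devoices to [t]. /zibautedudoibeteod/ → zibautedudoibeteot.

zibautedudoibeteot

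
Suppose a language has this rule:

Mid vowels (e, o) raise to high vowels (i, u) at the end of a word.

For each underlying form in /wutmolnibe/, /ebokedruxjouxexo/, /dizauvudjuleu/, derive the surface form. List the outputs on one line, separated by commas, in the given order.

/wutmolnibe/: /e/ is a mid vowel in word-final position, so it raises to [i]. → [wutmolnibi].
/ebokedruxjouxexo/: /o/ is a mid vowel in word-final position, so it raises to [u]. → [ebokedruxjouxexu].
/dizauvudjuleu/: the rule's environment is not met; surfaces unchanged as [dizauvudjuleu].

wutmolnibi, ebokedruxjouxexu, dizauvudjuleu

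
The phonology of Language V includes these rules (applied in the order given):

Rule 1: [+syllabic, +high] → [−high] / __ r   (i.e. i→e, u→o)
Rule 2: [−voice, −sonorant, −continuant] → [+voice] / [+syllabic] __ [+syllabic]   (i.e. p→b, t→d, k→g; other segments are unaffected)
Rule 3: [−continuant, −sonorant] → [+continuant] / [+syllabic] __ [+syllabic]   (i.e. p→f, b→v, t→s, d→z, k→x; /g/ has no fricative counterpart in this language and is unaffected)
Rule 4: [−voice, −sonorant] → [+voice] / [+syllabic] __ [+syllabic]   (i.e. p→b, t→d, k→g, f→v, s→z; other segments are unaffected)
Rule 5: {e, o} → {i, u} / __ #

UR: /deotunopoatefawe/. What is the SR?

Rule 1 (pre-rhotic lowering): no segment meets the environment; /deotunopoatefawe/ is unchanged.
Rule 2 (intervocalic voicing): /t/ is a voiceless stop between vowels /o/ and /u/, so it voices to [d]. /p/ is a voiceless stop between vowels /o/ and /o/, so it voices to [b]. /t/ is a voiceless stop between vowels /a/ and /e/, so it voices to [d]. /deotunopoatefawe/ → deodunoboadefawe.
Rule 3 (intervocalic spirantization): /d/ is a stop between vowels /o/ and /u/, so it spirantizes to the fricative [z]. /b/ is a stop between vowels /o/ and /o/, so it spirantizes to the fricative [v]. /d/ is a stop between vowels /a/ and /e/, so it spirantizes to the fricative [z]. /deodunoboadefawe/ → deozunovoazefawe.
Rule 4 (intervocalic voicing): /f/ is a voiceless obstruent between vowels /e/ and /a/, so it voices to [v]. /deozunovoazefawe/ → deozunovoazevawe.
Rule 5 (final vowel raising): /e/ is a mid vowel in word-final position, so it raises to [i]. /deozunovoazevawe/ → deozunovoazevawi.

deozunovoazevawi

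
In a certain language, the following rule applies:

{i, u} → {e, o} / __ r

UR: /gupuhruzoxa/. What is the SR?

gupuhruzoxa

No segment of /gupuhruzoxa/ meets the structural description of the rule, so the form surfaces unchanged.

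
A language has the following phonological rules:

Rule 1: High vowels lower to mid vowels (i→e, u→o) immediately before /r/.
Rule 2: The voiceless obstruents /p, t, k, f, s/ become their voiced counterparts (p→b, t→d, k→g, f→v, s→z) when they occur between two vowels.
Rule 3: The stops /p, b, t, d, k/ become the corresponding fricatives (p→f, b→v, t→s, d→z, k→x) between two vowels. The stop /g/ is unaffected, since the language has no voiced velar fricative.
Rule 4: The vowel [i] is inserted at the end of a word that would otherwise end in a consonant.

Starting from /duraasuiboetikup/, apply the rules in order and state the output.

doraazuivoezigupi

Rule 1 (pre-rhotic lowering): /u/ is a high vowel immediately before /r/, so it lowers to [o]. /duraasuiboetikup/ → doraasuiboetikup.
Rule 2 (intervocalic voicing): /s/ is a voiceless obstruent between vowels /a/ and /u/, so it voices to [z]. /t/ is a voiceless obstruent between vowels /e/ and /i/, so it voices to [d]. /k/ is a voiceless obstruent between vowels /i/ and /u/, so it voices to [g]. /doraasuiboetikup/ → doraazuiboedigup.
Rule 3 (intervocalic spirantization): /b/ is a stop between vowels /i/ and /o/, so it spirantizes to the fricative [v]. /d/ is a stop between vowels /e/ and /i/, so it spirantizes to the fricative [z]. /doraazuiboedigup/ → doraazuivoezigup.
Rule 4 (final i-epenthesis): the form ends in the consonant /p/, so [i] is inserted word-finally. /doraazuivoezigup/ → doraazuivoezigupi.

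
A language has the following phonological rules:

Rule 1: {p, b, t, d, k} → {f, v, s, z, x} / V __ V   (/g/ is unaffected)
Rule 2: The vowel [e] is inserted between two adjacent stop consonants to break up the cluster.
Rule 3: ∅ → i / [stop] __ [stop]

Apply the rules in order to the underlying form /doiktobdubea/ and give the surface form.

Rule 1 (intervocalic spirantization): /b/ is a stop between vowels /u/ and /e/, so it spirantizes to the fricative [v]. /doiktobdubea/ → doiktobduvea.
Rule 2 (stop-cluster e-epenthesis): /k/ and /t/ form a stop–stop cluster, so [e] is inserted between them. /b/ and /d/ form a stop–stop cluster, so [e] is inserted between them. /doiktobduvea/ → doiketobeduvea.
Rule 3 (stop-cluster i-epenthesis): no segment meets the environment; /doiketobeduvea/ is unchanged.

doiketobeduvea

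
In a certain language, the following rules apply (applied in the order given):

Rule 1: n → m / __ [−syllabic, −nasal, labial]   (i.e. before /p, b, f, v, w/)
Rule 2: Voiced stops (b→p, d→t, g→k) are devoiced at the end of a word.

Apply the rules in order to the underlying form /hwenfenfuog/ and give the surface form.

Rule 1 (nasal place assimilation): /n/ precedes the labial consonant /f/, so it assimilates in place to [m]. /n/ precedes the labial consonant /f/, so it assimilates in place to [m]. /hwenfenfuog/ → hwemfemfuog.
Rule 2 (final devoicing): /g/ is a voiced stop in word-final position, so it devoices to [k]. /hwemfemfuog/ → hwemfemfuok.

hwemfemfuok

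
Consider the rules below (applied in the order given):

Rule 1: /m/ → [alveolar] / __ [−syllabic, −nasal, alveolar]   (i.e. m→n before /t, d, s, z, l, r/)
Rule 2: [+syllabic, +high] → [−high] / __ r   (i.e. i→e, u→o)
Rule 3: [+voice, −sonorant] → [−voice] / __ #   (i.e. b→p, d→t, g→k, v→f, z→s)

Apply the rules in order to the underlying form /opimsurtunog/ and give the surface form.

opinsortunok

Rule 1 (nasal place assimilation): /m/ precedes the alveolar consonant /s/, so it assimilates in place to [n]. /opimsurtunog/ → opinsurtunog.
Rule 2 (pre-rhotic lowering): /u/ is a high vowel immediately before /r/, so it lowers to [o]. /opinsurtunog/ → opinsortunog.
Rule 3 (final devoicing): /g/ is a voiced obstruent in word-final position, so it devoices to [k]. /opinsortunog/ → opinsortunok.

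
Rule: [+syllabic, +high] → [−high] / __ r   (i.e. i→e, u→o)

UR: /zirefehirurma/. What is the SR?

/i/ is a high vowel immediately before /r/, so it lowers to [e].
/i/ is a high vowel immediately before /r/, so it lowers to [e].
/u/ is a high vowel immediately before /r/, so it lowers to [o].
Surface form: [zerefeherorma].

zerefeherorma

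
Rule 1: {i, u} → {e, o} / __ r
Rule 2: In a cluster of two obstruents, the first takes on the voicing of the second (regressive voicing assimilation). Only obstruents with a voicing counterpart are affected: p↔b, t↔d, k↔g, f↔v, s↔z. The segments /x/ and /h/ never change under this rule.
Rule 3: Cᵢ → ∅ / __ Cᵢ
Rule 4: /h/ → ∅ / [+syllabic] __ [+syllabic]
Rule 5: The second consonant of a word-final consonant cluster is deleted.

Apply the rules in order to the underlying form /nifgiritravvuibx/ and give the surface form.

nivgeritravuip

Rule 1 (pre-rhotic lowering): /i/ is a high vowel immediately before /r/, so it lowers to [e]. /nifgiritravvuibx/ → nifgeritravvuibx.
Rule 2 (regressive voicing assimilation): /f/ precedes the voiced obstruent /g/, so it voices to [v] by assimilation. /b/ precedes the voiceless obstruent /x/, so it devoices to [p] by assimilation. /nifgeritravvuibx/ → nivgeritravvuipx.
Rule 3 (degemination): /vv/ is a geminate; the first /v/ deletes. /nivgeritravvuipx/ → nivgeritravuipx.
Rule 4 (intervocalic h-deletion): no segment meets the environment; /nivgeritravuipx/ is unchanged.
Rule 5 (final cluster simplification): /x/ is the second consonant of a word-final cluster /px/, so it deletes. /nivgeritravuipx/ → nivgeritravuip.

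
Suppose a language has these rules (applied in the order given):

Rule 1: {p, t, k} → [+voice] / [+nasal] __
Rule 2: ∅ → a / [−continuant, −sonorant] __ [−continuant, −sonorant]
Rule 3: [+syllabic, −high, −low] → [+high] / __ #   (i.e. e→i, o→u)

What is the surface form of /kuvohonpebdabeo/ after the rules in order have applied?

kuvohonbebadabeu

Rule 1 (post-nasal voicing): /p/ is a voiceless stop immediately after the nasal /n/, so it voices to [b]. /kuvohonpebdabeo/ → kuvohonbebdabeo.
Rule 2 (stop-cluster a-epenthesis): /b/ and /d/ form a stop–stop cluster, so [a] is inserted between them. /kuvohonbebdabeo/ → kuvohonbebadabeo.
Rule 3 (final vowel raising): /o/ is a mid vowel in word-final position, so it raises to [u]. /kuvohonbebadabeo/ → kuvohonbebadabeu.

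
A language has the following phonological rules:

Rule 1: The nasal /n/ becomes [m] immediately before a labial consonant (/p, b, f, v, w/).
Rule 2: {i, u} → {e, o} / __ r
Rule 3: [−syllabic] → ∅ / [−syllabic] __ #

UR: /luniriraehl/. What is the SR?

Rule 1 (nasal place assimilation): no segment meets the environment; /luniriraehl/ is unchanged.
Rule 2 (pre-rhotic lowering): /i/ is a high vowel immediately before /r/, so it lowers to [e]. /i/ is a high vowel immediately before /r/, so it lowers to [e]. /luniriraehl/ → lunereraehl.
Rule 3 (final cluster simplification): /l/ is the second consonant of a word-final cluster /hl/, so it deletes. /lunereraehl/ → lunereraeh.

lunereraeh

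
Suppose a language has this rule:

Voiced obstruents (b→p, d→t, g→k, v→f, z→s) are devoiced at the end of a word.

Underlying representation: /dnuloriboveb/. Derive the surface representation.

dnuloribovep

/b/ is a voiced obstruent in word-final position, so it devoices to [p].
The other instances of /d/, /b/, /v/ do not occur in the required environment and remain unchanged.
Surface form: [dnuloribovep].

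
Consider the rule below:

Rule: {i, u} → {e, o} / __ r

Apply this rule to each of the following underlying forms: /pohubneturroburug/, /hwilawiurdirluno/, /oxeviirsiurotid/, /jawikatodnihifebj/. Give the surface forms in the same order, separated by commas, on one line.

pohubnetorroborug, hwilawiorderluno, oxeviersiorotid, jawikatodnihifebj

/pohubneturroburug/: /u/ is a high vowel immediately before /r/, so it lowers to [o]. /u/ is a high vowel immediately before /r/, so it lowers to [o]. → [pohubnetorroborug].
/hwilawiurdirluno/: /u/ is a high vowel immediately before /r/, so it lowers to [o]. /i/ is a high vowel immediately before /r/, so it lowers to [e]. → [hwilawiorderluno].
/oxeviirsiurotid/: /i/ is a high vowel immediately before /r/, so it lowers to [e]. /u/ is a high vowel immediately before /r/, so it lowers to [o]. → [oxeviersiorotid].
/jawikatodnihifebj/: the rule's environment is not met; surfaces unchanged as [jawikatodnihifebj].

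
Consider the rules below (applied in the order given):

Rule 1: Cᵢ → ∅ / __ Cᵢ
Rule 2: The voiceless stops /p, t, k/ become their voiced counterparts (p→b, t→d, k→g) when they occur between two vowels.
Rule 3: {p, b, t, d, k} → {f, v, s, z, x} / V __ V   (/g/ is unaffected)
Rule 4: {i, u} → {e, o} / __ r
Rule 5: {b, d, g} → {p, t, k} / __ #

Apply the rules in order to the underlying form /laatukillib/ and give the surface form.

laazugilip

Rule 1 (degemination): /ll/ is a geminate; the first /l/ deletes. /laatukillib/ → laatukilib.
Rule 2 (intervocalic voicing): /t/ is a voiceless stop between vowels /a/ and /u/, so it voices to [d]. /k/ is a voiceless stop between vowels /u/ and /i/, so it voices to [g]. /laatukilib/ → laadugilib.
Rule 3 (intervocalic spirantization): /d/ is a stop between vowels /a/ and /u/, so it spirantizes to the fricative [z]. /laadugilib/ → laazugilib.
Rule 4 (pre-rhotic lowering): no segment meets the environment; /laazugilib/ is unchanged.
Rule 5 (final devoicing): /b/ is a voiced stop in word-final position, so it devoices to [p]. /laazugilib/ → laazugilip.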